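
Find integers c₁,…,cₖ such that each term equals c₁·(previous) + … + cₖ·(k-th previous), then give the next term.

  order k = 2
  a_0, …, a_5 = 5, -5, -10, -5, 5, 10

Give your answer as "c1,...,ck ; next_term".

  a_2 = 1·-5 + -1·5 = -10
  a_3 = 1·-10 + -1·-5 = -5
  a_4 = 1·-5 + -1·-10 = 5
  a_5 = 1·5 + -1·-5 = 10
  a_6 = 1·10 + -1·5 = 5

1,-1 ; 5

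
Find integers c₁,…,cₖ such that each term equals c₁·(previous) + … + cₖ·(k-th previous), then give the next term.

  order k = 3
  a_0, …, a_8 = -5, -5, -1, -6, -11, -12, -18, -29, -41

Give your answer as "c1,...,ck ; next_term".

1,0,1 ; -59

  a_3 = 1·-1 + 0·-5 + 1·-5 = -6
  a_4 = 1·-6 + 0·-1 + 1·-5 = -11
  a_5 = 1·-11 + 0·-6 + 1·-1 = -12
  a_6 = 1·-12 + 0·-11 + 1·-6 = -18
  a_7 = 1·-18 + 0·-12 + 1·-11 = -29
  a_8 = 1·-29 + 0·-18 + 1·-12 = -41
  a_9 = 1·-41 + 0·-29 + 1·-18 = -59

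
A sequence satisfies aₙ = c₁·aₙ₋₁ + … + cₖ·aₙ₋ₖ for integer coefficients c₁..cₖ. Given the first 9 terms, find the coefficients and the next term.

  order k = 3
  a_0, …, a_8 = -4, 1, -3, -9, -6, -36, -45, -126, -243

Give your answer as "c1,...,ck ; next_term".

  a_3 = 0·-3 + 3·1 + 3·-4 = -9
  a_4 = 0·-9 + 3·-3 + 3·1 = -6
  a_5 = 0·-6 + 3·-9 + 3·-3 = -36
  a_6 = 0·-36 + 3·-6 + 3·-9 = -45
  a_7 = 0·-45 + 3·-36 + 3·-6 = -126
  a_8 = 0·-126 + 3·-45 + 3·-36 = -243
  a_9 = 0·-243 + 3·-126 + 3·-45 = -513

0,3,3 ; -513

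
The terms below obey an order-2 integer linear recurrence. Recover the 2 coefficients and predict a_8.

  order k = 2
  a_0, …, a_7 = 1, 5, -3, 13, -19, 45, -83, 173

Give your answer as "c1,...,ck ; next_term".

-1,2 ; -339

  a_2 = -1·5 + 2·1 = -3
  a_3 = -1·-3 + 2·5 = 13
  a_4 = -1·13 + 2·-3 = -19
  a_5 = -1·-19 + 2·13 = 45
  a_6 = -1·45 + 2·-19 = -83
  a_7 = -1·-83 + 2·45 = 173
  a_8 = -1·173 + 2·-83 = -339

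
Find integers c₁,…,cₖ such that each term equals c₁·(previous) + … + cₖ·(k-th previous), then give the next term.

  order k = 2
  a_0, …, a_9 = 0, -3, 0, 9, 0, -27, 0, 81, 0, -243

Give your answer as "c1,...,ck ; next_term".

  a_2 = 0·-3 + -3·0 = 0
  a_3 = 0·0 + -3·-3 = 9
  a_4 = 0·9 + -3·0 = 0
  a_5 = 0·0 + -3·9 = -27
  a_6 = 0·-27 + -3·0 = 0
  a_7 = 0·0 + -3·-27 = 81
  a_8 = 0·81 + -3·0 = 0
  a_9 = 0·0 + -3·81 = -243
  a_10 = 0·-243 + -3·0 = 0

0,-3 ; 0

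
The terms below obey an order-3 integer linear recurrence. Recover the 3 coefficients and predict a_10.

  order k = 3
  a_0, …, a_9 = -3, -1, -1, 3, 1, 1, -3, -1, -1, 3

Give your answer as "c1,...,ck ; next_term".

  a_3 = 0·-1 + 0·-1 + -1·-3 = 3
  a_4 = 0·3 + 0·-1 + -1·-1 = 1
  a_5 = 0·1 + 0·3 + -1·-1 = 1
  a_6 = 0·1 + 0·1 + -1·3 = -3
  a_7 = 0·-3 + 0·1 + -1·1 = -1
  a_8 = 0·-1 + 0·-3 + -1·1 = -1
  a_9 = 0·-1 + 0·-1 + -1·-3 = 3
  a_10 = 0·3 + 0·-1 + -1·-1 = 1

0,0,-1 ; 1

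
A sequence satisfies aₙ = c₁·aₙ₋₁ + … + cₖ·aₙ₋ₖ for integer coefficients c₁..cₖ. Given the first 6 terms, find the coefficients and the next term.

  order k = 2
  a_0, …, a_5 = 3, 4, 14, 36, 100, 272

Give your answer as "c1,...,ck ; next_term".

  a_2 = 2·4 + 2·3 = 14
  a_3 = 2·14 + 2·4 = 36
  a_4 = 2·36 + 2·14 = 100
  a_5 = 2·100 + 2·36 = 272
  a_6 = 2·272 + 2·100 = 744

2,2 ; 744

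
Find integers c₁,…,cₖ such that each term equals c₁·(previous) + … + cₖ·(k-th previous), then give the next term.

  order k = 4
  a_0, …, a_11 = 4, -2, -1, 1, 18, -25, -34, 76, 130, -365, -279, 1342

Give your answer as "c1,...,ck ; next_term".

-1,-3,-2,3 ; 615

  a_4 = -1·1 + -3·-1 + -2·-2 + 3·4 = 18
  a_5 = -1·18 + -3·1 + -2·-1 + 3·-2 = -25
  a_6 = -1·-25 + -3·18 + -2·1 + 3·-1 = -34
  a_7 = -1·-34 + -3·-25 + -2·18 + 3·1 = 76
  a_8 = -1·76 + -3·-34 + -2·-25 + 3·18 = 130
  a_9 = -1·130 + -3·76 + -2·-34 + 3·-25 = -365
  a_10 = -1·-365 + -3·130 + -2·76 + 3·-34 = -279
  a_11 = -1·-279 + -3·-365 + -2·130 + 3·76 = 1342
  a_12 = -1·1342 + -3·-279 + -2·-365 + 3·130 = 615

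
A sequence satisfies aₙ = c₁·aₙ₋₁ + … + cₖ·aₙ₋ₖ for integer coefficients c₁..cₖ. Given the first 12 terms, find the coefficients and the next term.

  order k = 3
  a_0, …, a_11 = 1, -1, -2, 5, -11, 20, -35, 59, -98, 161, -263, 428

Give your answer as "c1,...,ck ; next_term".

-2,0,1 ; -695

  a_3 = -2·-2 + 0·-1 + 1·1 = 5
  a_4 = -2·5 + 0·-2 + 1·-1 = -11
  a_5 = -2·-11 + 0·5 + 1·-2 = 20
  a_6 = -2·20 + 0·-11 + 1·5 = -35
  a_7 = -2·-35 + 0·20 + 1·-11 = 59
  a_8 = -2·59 + 0·-35 + 1·20 = -98
  a_9 = -2·-98 + 0·59 + 1·-35 = 161
  a_10 = -2·161 + 0·-98 + 1·59 = -263
  a_11 = -2·-263 + 0·161 + 1·-98 = 428
  a_12 = -2·428 + 0·-263 + 1·161 = -695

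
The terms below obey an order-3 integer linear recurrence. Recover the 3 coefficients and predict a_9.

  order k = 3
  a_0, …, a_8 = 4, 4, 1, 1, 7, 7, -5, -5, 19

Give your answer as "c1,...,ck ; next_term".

  a_3 = 1·1 + -2·4 + 2·4 = 1
  a_4 = 1·1 + -2·1 + 2·4 = 7
  a_5 = 1·7 + -2·1 + 2·1 = 7
  a_6 = 1·7 + -2·7 + 2·1 = -5
  a_7 = 1·-5 + -2·7 + 2·7 = -5
  a_8 = 1·-5 + -2·-5 + 2·7 = 19
  a_9 = 1·19 + -2·-5 + 2·-5 = 19

1,-2,2 ; 19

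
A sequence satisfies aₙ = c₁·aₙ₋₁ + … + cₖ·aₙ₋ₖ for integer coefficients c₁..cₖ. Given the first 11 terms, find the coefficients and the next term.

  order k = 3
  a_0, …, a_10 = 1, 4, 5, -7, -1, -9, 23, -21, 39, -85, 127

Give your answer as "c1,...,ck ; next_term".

  a_3 = -1·5 + 0·4 + -2·1 = -7
  a_4 = -1·-7 + 0·5 + -2·4 = -1
  a_5 = -1·-1 + 0·-7 + -2·5 = -9
  a_6 = -1·-9 + 0·-1 + -2·-7 = 23
  a_7 = -1·23 + 0·-9 + -2·-1 = -21
  a_8 = -1·-21 + 0·23 + -2·-9 = 39
  a_9 = -1·39 + 0·-21 + -2·23 = -85
  a_10 = -1·-85 + 0·39 + -2·-21 = 127
  a_11 = -1·127 + 0·-85 + -2·39 = -205

-1,0,-2 ; -205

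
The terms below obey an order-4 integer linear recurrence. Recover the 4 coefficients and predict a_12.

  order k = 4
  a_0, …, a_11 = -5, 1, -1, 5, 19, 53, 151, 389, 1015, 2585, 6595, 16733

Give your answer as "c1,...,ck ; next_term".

2,3,-3,-3 ; 42451

  a_4 = 2·5 + 3·-1 + -3·1 + -3·-5 = 19
  a_5 = 2·19 + 3·5 + -3·-1 + -3·1 = 53
  a_6 = 2·53 + 3·19 + -3·5 + -3·-1 = 151
  a_7 = 2·151 + 3·53 + -3·19 + -3·5 = 389
  a_8 = 2·389 + 3·151 + -3·53 + -3·19 = 1015
  a_9 = 2·1015 + 3·389 + -3·151 + -3·53 = 2585
  a_10 = 2·2585 + 3·1015 + -3·389 + -3·151 = 6595
  a_11 = 2·6595 + 3·2585 + -3·1015 + -3·389 = 16733
  a_12 = 2·16733 + 3·6595 + -3·2585 + -3·1015 = 42451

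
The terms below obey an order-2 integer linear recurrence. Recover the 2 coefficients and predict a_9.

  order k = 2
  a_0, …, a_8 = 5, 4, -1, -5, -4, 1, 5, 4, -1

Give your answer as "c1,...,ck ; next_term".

1,-1 ; -5

  a_2 = 1·4 + -1·5 = -1
  a_3 = 1·-1 + -1·4 = -5
  a_4 = 1·-5 + -1·-1 = -4
  a_5 = 1·-4 + -1·-5 = 1
  a_6 = 1·1 + -1·-4 = 5
  a_7 = 1·5 + -1·1 = 4
  a_8 = 1·4 + -1·5 = -1
  a_9 = 1·-1 + -1·4 = -5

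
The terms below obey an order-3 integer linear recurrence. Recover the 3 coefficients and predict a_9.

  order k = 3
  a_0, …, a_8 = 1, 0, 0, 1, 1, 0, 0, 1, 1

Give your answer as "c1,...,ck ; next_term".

1,-1,1 ; 0

  a_3 = 1·0 + -1·0 + 1·1 = 1
  a_4 = 1·1 + -1·0 + 1·0 = 1
  a_5 = 1·1 + -1·1 + 1·0 = 0
  a_6 = 1·0 + -1·1 + 1·1 = 0
  a_7 = 1·0 + -1·0 + 1·1 = 1
  a_8 = 1·1 + -1·0 + 1·0 = 1
  a_9 = 1·1 + -1·1 + 1·0 = 0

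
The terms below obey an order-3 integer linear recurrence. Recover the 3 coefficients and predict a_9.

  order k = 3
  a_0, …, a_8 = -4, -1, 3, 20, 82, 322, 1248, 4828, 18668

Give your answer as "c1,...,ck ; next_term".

  a_3 = 4·3 + 0·-1 + -2·-4 = 20
  a_4 = 4·20 + 0·3 + -2·-1 = 82
  a_5 = 4·82 + 0·20 + -2·3 = 322
  a_6 = 4·322 + 0·82 + -2·20 = 1248
  a_7 = 4·1248 + 0·322 + -2·82 = 4828
  a_8 = 4·4828 + 0·1248 + -2·322 = 18668
  a_9 = 4·18668 + 0·4828 + -2·1248 = 72176

4,0,-2 ; 72176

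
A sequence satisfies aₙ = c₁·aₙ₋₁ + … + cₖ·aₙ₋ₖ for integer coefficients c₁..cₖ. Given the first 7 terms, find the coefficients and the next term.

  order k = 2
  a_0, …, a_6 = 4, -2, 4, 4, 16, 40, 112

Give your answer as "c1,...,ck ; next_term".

  a_2 = 2·-2 + 2·4 = 4
  a_3 = 2·4 + 2·-2 = 4
  a_4 = 2·4 + 2·4 = 16
  a_5 = 2·16 + 2·4 = 40
  a_6 = 2·40 + 2·16 = 112
  a_7 = 2·112 + 2·40 = 304

2,2 ; 304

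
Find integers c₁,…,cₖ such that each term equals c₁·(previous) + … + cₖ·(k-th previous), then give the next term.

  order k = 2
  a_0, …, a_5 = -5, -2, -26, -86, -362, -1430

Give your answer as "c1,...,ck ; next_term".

3,4 ; -5738

  a_2 = 3·-2 + 4·-5 = -26
  a_3 = 3·-26 + 4·-2 = -86
  a_4 = 3·-86 + 4·-26 = -362
  a_5 = 3·-362 + 4·-86 = -1430
  a_6 = 3·-1430 + 4·-362 = -5738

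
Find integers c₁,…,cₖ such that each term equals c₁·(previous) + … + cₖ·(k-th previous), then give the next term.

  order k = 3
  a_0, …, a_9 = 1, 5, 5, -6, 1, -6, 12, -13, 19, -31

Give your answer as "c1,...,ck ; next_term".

  a_3 = -1·5 + 0·5 + -1·1 = -6
  a_4 = -1·-6 + 0·5 + -1·5 = 1
  a_5 = -1·1 + 0·-6 + -1·5 = -6
  a_6 = -1·-6 + 0·1 + -1·-6 = 12
  a_7 = -1·12 + 0·-6 + -1·1 = -13
  a_8 = -1·-13 + 0·12 + -1·-6 = 19
  a_9 = -1·19 + 0·-13 + -1·12 = -31
  a_10 = -1·-31 + 0·19 + -1·-13 = 44

-1,0,-1 ; 44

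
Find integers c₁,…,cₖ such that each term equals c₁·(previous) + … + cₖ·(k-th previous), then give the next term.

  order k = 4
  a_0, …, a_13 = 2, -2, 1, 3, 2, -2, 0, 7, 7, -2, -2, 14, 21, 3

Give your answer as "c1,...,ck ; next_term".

  a_4 = 1·3 + -1·1 + 1·-2 + 1·2 = 2
  a_5 = 1·2 + -1·3 + 1·1 + 1·-2 = -2
  a_6 = 1·-2 + -1·2 + 1·3 + 1·1 = 0
  a_7 = 1·0 + -1·-2 + 1·2 + 1·3 = 7
  a_8 = 1·7 + -1·0 + 1·-2 + 1·2 = 7
  a_9 = 1·7 + -1·7 + 1·0 + 1·-2 = -2
  a_10 = 1·-2 + -1·7 + 1·7 + 1·0 = -2
  a_11 = 1·-2 + -1·-2 + 1·7 + 1·7 = 14
  a_12 = 1·14 + -1·-2 + 1·-2 + 1·7 = 21
  a_13 = 1·21 + -1·14 + 1·-2 + 1·-2 = 3
  a_14 = 1·3 + -1·21 + 1·14 + 1·-2 = -6

1,-1,1,1 ; -6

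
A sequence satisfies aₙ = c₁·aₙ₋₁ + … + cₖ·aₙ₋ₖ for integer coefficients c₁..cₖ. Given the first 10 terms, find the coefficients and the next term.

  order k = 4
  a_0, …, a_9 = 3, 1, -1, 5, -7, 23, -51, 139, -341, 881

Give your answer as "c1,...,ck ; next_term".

  a_4 = -2·5 + 2·-1 + 2·1 + 1·3 = -7
  a_5 = -2·-7 + 2·5 + 2·-1 + 1·1 = 23
  a_6 = -2·23 + 2·-7 + 2·5 + 1·-1 = -51
  a_7 = -2·-51 + 2·23 + 2·-7 + 1·5 = 139
  a_8 = -2·139 + 2·-51 + 2·23 + 1·-7 = -341
  a_9 = -2·-341 + 2·139 + 2·-51 + 1·23 = 881
  a_10 = -2·881 + 2·-341 + 2·139 + 1·-51 = -2217

-2,2,2,1 ; -2217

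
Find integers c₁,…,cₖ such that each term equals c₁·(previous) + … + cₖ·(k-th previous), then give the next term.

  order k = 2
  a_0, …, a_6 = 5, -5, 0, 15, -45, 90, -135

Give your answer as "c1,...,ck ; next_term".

-3,-3 ; 135

  a_2 = -3·-5 + -3·5 = 0
  a_3 = -3·0 + -3·-5 = 15
  a_4 = -3·15 + -3·0 = -45
  a_5 = -3·-45 + -3·15 = 90
  a_6 = -3·90 + -3·-45 = -135
  a_7 = -3·-135 + -3·90 = 135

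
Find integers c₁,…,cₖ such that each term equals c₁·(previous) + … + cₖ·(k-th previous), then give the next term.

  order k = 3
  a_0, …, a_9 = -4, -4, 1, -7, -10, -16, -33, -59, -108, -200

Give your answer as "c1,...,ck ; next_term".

1,1,1 ; -367

  a_3 = 1·1 + 1·-4 + 1·-4 = -7
  a_4 = 1·-7 + 1·1 + 1·-4 = -10
  a_5 = 1·-10 + 1·-7 + 1·1 = -16
  a_6 = 1·-16 + 1·-10 + 1·-7 = -33
  a_7 = 1·-33 + 1·-16 + 1·-10 = -59
  a_8 = 1·-59 + 1·-33 + 1·-16 = -108
  a_9 = 1·-108 + 1·-59 + 1·-33 = -200
  a_10 = 1·-200 + 1·-108 + 1·-59 = -367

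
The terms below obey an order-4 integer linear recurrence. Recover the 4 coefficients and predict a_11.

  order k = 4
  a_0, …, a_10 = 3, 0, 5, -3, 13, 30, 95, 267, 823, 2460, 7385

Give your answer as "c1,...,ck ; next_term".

  a_4 = 2·-3 + 2·5 + 2·0 + 3·3 = 13
  a_5 = 2·13 + 2·-3 + 2·5 + 3·0 = 30
  a_6 = 2·30 + 2·13 + 2·-3 + 3·5 = 95
  a_7 = 2·95 + 2·30 + 2·13 + 3·-3 = 267
  a_8 = 2·267 + 2·95 + 2·30 + 3·13 = 823
  a_9 = 2·823 + 2·267 + 2·95 + 3·30 = 2460
  a_10 = 2·2460 + 2·823 + 2·267 + 3·95 = 7385
  a_11 = 2·7385 + 2·2460 + 2·823 + 3·267 = 22137

2,2,2,3 ; 22137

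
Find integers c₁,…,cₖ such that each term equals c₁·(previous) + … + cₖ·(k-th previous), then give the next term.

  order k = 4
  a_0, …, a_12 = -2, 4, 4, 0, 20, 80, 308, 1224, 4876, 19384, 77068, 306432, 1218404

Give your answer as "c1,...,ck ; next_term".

  a_4 = 3·0 + 3·4 + 3·4 + 2·-2 = 20
  a_5 = 3·20 + 3·0 + 3·4 + 2·4 = 80
  a_6 = 3·80 + 3·20 + 3·0 + 2·4 = 308
  a_7 = 3·308 + 3·80 + 3·20 + 2·0 = 1224
  a_8 = 3·1224 + 3·308 + 3·80 + 2·20 = 4876
  a_9 = 3·4876 + 3·1224 + 3·308 + 2·80 = 19384
  a_10 = 3·19384 + 3·4876 + 3·1224 + 2·308 = 77068
  a_11 = 3·77068 + 3·19384 + 3·4876 + 2·1224 = 306432
  a_12 = 3·306432 + 3·77068 + 3·19384 + 2·4876 = 1218404
  a_13 = 3·1218404 + 3·306432 + 3·77068 + 2·19384 = 4844480

3,3,3,2 ; 4844480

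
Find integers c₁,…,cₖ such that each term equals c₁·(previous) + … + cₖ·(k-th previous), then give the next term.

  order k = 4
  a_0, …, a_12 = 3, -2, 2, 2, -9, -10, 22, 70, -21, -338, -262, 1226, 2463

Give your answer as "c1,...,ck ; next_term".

0,-4,-4,-3 ; -2842

  a_4 = 0·2 + -4·2 + -4·-2 + -3·3 = -9
  a_5 = 0·-9 + -4·2 + -4·2 + -3·-2 = -10
  a_6 = 0·-10 + -4·-9 + -4·2 + -3·2 = 22
  a_7 = 0·22 + -4·-10 + -4·-9 + -3·2 = 70
  a_8 = 0·70 + -4·22 + -4·-10 + -3·-9 = -21
  a_9 = 0·-21 + -4·70 + -4·22 + -3·-10 = -338
  a_10 = 0·-338 + -4·-21 + -4·70 + -3·22 = -262
  a_11 = 0·-262 + -4·-338 + -4·-21 + -3·70 = 1226
  a_12 = 0·1226 + -4·-262 + -4·-338 + -3·-21 = 2463
  a_13 = 0·2463 + -4·1226 + -4·-262 + -3·-338 = -2842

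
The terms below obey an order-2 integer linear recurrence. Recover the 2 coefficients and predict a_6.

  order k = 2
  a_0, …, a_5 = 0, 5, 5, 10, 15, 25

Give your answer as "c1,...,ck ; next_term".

1,1 ; 40

  a_2 = 1·5 + 1·0 = 5
  a_3 = 1·5 + 1·5 = 10
  a_4 = 1·10 + 1·5 = 15
  a_5 = 1·15 + 1·10 = 25
  a_6 = 1·25 + 1·15 = 40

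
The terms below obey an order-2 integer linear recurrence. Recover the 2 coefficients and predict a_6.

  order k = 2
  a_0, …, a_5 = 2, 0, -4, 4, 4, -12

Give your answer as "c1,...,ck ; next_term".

  a_2 = -1·0 + -2·2 = -4
  a_3 = -1·-4 + -2·0 = 4
  a_4 = -1·4 + -2·-4 = 4
  a_5 = -1·4 + -2·4 = -12
  a_6 = -1·-12 + -2·4 = 4

-1,-2 ; 4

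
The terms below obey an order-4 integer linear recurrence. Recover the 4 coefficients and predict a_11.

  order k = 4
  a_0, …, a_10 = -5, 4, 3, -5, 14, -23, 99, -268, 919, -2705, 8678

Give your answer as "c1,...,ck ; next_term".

  a_4 = -2·-5 + 4·3 + 3·4 + 4·-5 = 14
  a_5 = -2·14 + 4·-5 + 3·3 + 4·4 = -23
  a_6 = -2·-23 + 4·14 + 3·-5 + 4·3 = 99
  a_7 = -2·99 + 4·-23 + 3·14 + 4·-5 = -268
  a_8 = -2·-268 + 4·99 + 3·-23 + 4·14 = 919
  a_9 = -2·919 + 4·-268 + 3·99 + 4·-23 = -2705
  a_10 = -2·-2705 + 4·919 + 3·-268 + 4·99 = 8678
  a_11 = -2·8678 + 4·-2705 + 3·919 + 4·-268 = -26491

-2,4,3,4 ; -26491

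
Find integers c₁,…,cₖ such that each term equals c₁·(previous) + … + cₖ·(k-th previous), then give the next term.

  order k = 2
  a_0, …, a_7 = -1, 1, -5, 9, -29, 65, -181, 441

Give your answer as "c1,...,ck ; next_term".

  a_2 = -1·1 + 4·-1 = -5
  a_3 = -1·-5 + 4·1 = 9
  a_4 = -1·9 + 4·-5 = -29
  a_5 = -1·-29 + 4·9 = 65
  a_6 = -1·65 + 4·-29 = -181
  a_7 = -1·-181 + 4·65 = 441
  a_8 = -1·441 + 4·-181 = -1165

-1,4 ; -1165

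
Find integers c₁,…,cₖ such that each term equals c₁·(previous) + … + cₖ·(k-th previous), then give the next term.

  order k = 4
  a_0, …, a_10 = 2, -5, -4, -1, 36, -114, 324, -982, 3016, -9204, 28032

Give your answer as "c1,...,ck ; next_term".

  a_4 = -4·-1 + -4·-4 + -4·-5 + -2·2 = 36
  a_5 = -4·36 + -4·-1 + -4·-4 + -2·-5 = -114
  a_6 = -4·-114 + -4·36 + -4·-1 + -2·-4 = 324
  a_7 = -4·324 + -4·-114 + -4·36 + -2·-1 = -982
  a_8 = -4·-982 + -4·324 + -4·-114 + -2·36 = 3016
  a_9 = -4·3016 + -4·-982 + -4·324 + -2·-114 = -9204
  a_10 = -4·-9204 + -4·3016 + -4·-982 + -2·324 = 28032
  a_11 = -4·28032 + -4·-9204 + -4·3016 + -2·-982 = -85412

-4,-4,-4,-2 ; -85412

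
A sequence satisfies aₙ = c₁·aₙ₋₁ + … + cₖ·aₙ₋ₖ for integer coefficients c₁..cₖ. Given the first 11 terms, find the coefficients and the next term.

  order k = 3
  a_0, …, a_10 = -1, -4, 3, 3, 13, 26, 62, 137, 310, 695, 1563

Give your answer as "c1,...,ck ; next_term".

  a_3 = 2·3 + 1·-4 + -1·-1 = 3
  a_4 = 2·3 + 1·3 + -1·-4 = 13
  a_5 = 2·13 + 1·3 + -1·3 = 26
  a_6 = 2·26 + 1·13 + -1·3 = 62
  a_7 = 2·62 + 1·26 + -1·13 = 137
  a_8 = 2·137 + 1·62 + -1·26 = 310
  a_9 = 2·310 + 1·137 + -1·62 = 695
  a_10 = 2·695 + 1·310 + -1·137 = 1563
  a_11 = 2·1563 + 1·695 + -1·310 = 3511

2,1,-1 ; 3511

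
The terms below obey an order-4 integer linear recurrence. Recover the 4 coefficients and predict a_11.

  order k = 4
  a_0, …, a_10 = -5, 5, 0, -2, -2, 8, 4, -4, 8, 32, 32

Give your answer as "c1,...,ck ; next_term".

  a_4 = 1·-2 + 0·0 + 2·5 + 2·-5 = -2
  a_5 = 1·-2 + 0·-2 + 2·0 + 2·5 = 8
  a_6 = 1·8 + 0·-2 + 2·-2 + 2·0 = 4
  a_7 = 1·4 + 0·8 + 2·-2 + 2·-2 = -4
  a_8 = 1·-4 + 0·4 + 2·8 + 2·-2 = 8
  a_9 = 1·8 + 0·-4 + 2·4 + 2·8 = 32
  a_10 = 1·32 + 0·8 + 2·-4 + 2·4 = 32
  a_11 = 1·32 + 0·32 + 2·8 + 2·-4 = 40

1,0,2,2 ; 40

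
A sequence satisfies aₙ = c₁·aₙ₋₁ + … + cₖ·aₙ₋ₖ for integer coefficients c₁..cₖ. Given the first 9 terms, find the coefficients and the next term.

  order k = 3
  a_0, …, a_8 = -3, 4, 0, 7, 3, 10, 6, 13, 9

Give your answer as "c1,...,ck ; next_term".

1,1,-1 ; 16

  a_3 = 1·0 + 1·4 + -1·-3 = 7
  a_4 = 1·7 + 1·0 + -1·4 = 3
  a_5 = 1·3 + 1·7 + -1·0 = 10
  a_6 = 1·10 + 1·3 + -1·7 = 6
  a_7 = 1·6 + 1·10 + -1·3 = 13
  a_8 = 1·13 + 1·6 + -1·10 = 9
  a_9 = 1·9 + 1·13 + -1·6 = 16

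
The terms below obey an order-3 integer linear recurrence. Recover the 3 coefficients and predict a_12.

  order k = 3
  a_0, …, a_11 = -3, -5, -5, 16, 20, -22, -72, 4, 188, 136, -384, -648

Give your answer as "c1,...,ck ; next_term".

0,-2,-2 ; 496

  a_3 = 0·-5 + -2·-5 + -2·-3 = 16
  a_4 = 0·16 + -2·-5 + -2·-5 = 20
  a_5 = 0·20 + -2·16 + -2·-5 = -22
  a_6 = 0·-22 + -2·20 + -2·16 = -72
  a_7 = 0·-72 + -2·-22 + -2·20 = 4
  a_8 = 0·4 + -2·-72 + -2·-22 = 188
  a_9 = 0·188 + -2·4 + -2·-72 = 136
  a_10 = 0·136 + -2·188 + -2·4 = -384
  a_11 = 0·-384 + -2·136 + -2·188 = -648
  a_12 = 0·-648 + -2·-384 + -2·136 = 496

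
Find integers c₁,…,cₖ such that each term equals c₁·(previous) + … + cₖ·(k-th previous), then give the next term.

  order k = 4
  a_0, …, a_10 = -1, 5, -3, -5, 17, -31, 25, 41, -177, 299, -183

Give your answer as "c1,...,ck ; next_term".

-2,-3,-1,-3 ; -477

  a_4 = -2·-5 + -3·-3 + -1·5 + -3·-1 = 17
  a_5 = -2·17 + -3·-5 + -1·-3 + -3·5 = -31
  a_6 = -2·-31 + -3·17 + -1·-5 + -3·-3 = 25
  a_7 = -2·25 + -3·-31 + -1·17 + -3·-5 = 41
  a_8 = -2·41 + -3·25 + -1·-31 + -3·17 = -177
  a_9 = -2·-177 + -3·41 + -1·25 + -3·-31 = 299
  a_10 = -2·299 + -3·-177 + -1·41 + -3·25 = -183
  a_11 = -2·-183 + -3·299 + -1·-177 + -3·41 = -477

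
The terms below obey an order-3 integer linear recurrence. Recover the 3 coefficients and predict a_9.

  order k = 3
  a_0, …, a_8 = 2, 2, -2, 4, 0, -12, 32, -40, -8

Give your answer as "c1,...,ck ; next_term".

-2,-2,2 ; 160

  a_3 = -2·-2 + -2·2 + 2·2 = 4
  a_4 = -2·4 + -2·-2 + 2·2 = 0
  a_5 = -2·0 + -2·4 + 2·-2 = -12
  a_6 = -2·-12 + -2·0 + 2·4 = 32
  a_7 = -2·32 + -2·-12 + 2·0 = -40
  a_8 = -2·-40 + -2·32 + 2·-12 = -8
  a_9 = -2·-8 + -2·-40 + 2·32 = 160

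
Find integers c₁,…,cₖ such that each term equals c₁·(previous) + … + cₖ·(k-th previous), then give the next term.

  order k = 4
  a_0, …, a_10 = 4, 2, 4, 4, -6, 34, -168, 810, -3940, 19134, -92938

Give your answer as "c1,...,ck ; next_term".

  a_4 = -4·4 + 4·4 + -1·2 + -1·4 = -6
  a_5 = -4·-6 + 4·4 + -1·4 + -1·2 = 34
  a_6 = -4·34 + 4·-6 + -1·4 + -1·4 = -168
  a_7 = -4·-168 + 4·34 + -1·-6 + -1·4 = 810
  a_8 = -4·810 + 4·-168 + -1·34 + -1·-6 = -3940
  a_9 = -4·-3940 + 4·810 + -1·-168 + -1·34 = 19134
  a_10 = -4·19134 + 4·-3940 + -1·810 + -1·-168 = -92938
  a_11 = -4·-92938 + 4·19134 + -1·-3940 + -1·810 = 451418

-4,4,-1,-1 ; 451418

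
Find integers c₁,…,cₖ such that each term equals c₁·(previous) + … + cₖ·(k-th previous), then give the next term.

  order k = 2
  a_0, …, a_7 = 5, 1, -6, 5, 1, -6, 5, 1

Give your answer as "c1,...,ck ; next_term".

-1,-1 ; -6

  a_2 = -1·1 + -1·5 = -6
  a_3 = -1·-6 + -1·1 = 5
  a_4 = -1·5 + -1·-6 = 1
  a_5 = -1·1 + -1·5 = -6
  a_6 = -1·-6 + -1·1 = 5
  a_7 = -1·5 + -1·-6 = 1
  a_8 = -1·1 + -1·5 = -6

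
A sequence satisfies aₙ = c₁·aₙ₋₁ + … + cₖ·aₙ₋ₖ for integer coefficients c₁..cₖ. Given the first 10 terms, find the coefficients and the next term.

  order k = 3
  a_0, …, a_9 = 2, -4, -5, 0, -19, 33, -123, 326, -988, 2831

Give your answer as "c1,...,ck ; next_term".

-2,3,1 ; -8300

  a_3 = -2·-5 + 3·-4 + 1·2 = 0
  a_4 = -2·0 + 3·-5 + 1·-4 = -19
  a_5 = -2·-19 + 3·0 + 1·-5 = 33
  a_6 = -2·33 + 3·-19 + 1·0 = -123
  a_7 = -2·-123 + 3·33 + 1·-19 = 326
  a_8 = -2·326 + 3·-123 + 1·33 = -988
  a_9 = -2·-988 + 3·326 + 1·-123 = 2831
  a_10 = -2·2831 + 3·-988 + 1·326 = -8300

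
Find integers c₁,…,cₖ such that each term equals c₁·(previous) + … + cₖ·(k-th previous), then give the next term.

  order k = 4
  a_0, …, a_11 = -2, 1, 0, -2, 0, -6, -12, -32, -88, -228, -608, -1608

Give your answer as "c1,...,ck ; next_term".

  a_4 = 2·-2 + 2·0 + 0·1 + -2·-2 = 0
  a_5 = 2·0 + 2·-2 + 0·0 + -2·1 = -6
  a_6 = 2·-6 + 2·0 + 0·-2 + -2·0 = -12
  a_7 = 2·-12 + 2·-6 + 0·0 + -2·-2 = -32
  a_8 = 2·-32 + 2·-12 + 0·-6 + -2·0 = -88
  a_9 = 2·-88 + 2·-32 + 0·-12 + -2·-6 = -228
  a_10 = 2·-228 + 2·-88 + 0·-32 + -2·-12 = -608
  a_11 = 2·-608 + 2·-228 + 0·-88 + -2·-32 = -1608
  a_12 = 2·-1608 + 2·-608 + 0·-228 + -2·-88 = -4256

2,2,0,-2 ; -4256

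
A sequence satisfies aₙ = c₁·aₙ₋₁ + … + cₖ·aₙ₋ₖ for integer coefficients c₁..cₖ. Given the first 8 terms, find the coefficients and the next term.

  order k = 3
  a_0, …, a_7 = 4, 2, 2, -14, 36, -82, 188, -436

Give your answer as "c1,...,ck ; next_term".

  a_3 = -3·2 + -2·2 + -1·4 = -14
  a_4 = -3·-14 + -2·2 + -1·2 = 36
  a_5 = -3·36 + -2·-14 + -1·2 = -82
  a_6 = -3·-82 + -2·36 + -1·-14 = 188
  a_7 = -3·188 + -2·-82 + -1·36 = -436
  a_8 = -3·-436 + -2·188 + -1·-82 = 1014

-3,-2,-1 ; 1014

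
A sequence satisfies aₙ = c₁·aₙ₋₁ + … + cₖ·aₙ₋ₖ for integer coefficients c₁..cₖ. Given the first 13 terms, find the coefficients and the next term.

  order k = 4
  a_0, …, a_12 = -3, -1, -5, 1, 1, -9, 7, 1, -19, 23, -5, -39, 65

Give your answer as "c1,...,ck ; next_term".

  a_4 = 0·1 + 0·-5 + 2·-1 + -1·-3 = 1
  a_5 = 0·1 + 0·1 + 2·-5 + -1·-1 = -9
  a_6 = 0·-9 + 0·1 + 2·1 + -1·-5 = 7
  a_7 = 0·7 + 0·-9 + 2·1 + -1·1 = 1
  a_8 = 0·1 + 0·7 + 2·-9 + -1·1 = -19
  a_9 = 0·-19 + 0·1 + 2·7 + -1·-9 = 23
  a_10 = 0·23 + 0·-19 + 2·1 + -1·7 = -5
  a_11 = 0·-5 + 0·23 + 2·-19 + -1·1 = -39
  a_12 = 0·-39 + 0·-5 + 2·23 + -1·-19 = 65
  a_13 = 0·65 + 0·-39 + 2·-5 + -1·23 = -33

0,0,2,-1 ; -33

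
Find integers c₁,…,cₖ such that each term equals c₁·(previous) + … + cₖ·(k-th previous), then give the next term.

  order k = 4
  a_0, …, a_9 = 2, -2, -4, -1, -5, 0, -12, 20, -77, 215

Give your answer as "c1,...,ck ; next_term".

  a_4 = -3·-1 + 1·-4 + 3·-2 + 1·2 = -5
  a_5 = -3·-5 + 1·-1 + 3·-4 + 1·-2 = 0
  a_6 = -3·0 + 1·-5 + 3·-1 + 1·-4 = -12
  a_7 = -3·-12 + 1·0 + 3·-5 + 1·-1 = 20
  a_8 = -3·20 + 1·-12 + 3·0 + 1·-5 = -77
  a_9 = -3·-77 + 1·20 + 3·-12 + 1·0 = 215
  a_10 = -3·215 + 1·-77 + 3·20 + 1·-12 = -674

-3,1,3,1 ; -674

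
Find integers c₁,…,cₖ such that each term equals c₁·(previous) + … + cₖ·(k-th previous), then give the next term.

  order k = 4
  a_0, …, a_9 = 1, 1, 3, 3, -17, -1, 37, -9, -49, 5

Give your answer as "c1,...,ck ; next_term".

-1,-3,-2,-3 ; 49

  a_4 = -1·3 + -3·3 + -2·1 + -3·1 = -17
  a_5 = -1·-17 + -3·3 + -2·3 + -3·1 = -1
  a_6 = -1·-1 + -3·-17 + -2·3 + -3·3 = 37
  a_7 = -1·37 + -3·-1 + -2·-17 + -3·3 = -9
  a_8 = -1·-9 + -3·37 + -2·-1 + -3·-17 = -49
  a_9 = -1·-49 + -3·-9 + -2·37 + -3·-1 = 5
  a_10 = -1·5 + -3·-49 + -2·-9 + -3·37 = 49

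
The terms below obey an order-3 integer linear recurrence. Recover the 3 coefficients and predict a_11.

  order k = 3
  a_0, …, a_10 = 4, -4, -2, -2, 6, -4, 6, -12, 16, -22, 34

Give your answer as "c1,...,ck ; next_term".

  a_3 = -1·-2 + 0·-4 + -1·4 = -2
  a_4 = -1·-2 + 0·-2 + -1·-4 = 6
  a_5 = -1·6 + 0·-2 + -1·-2 = -4
  a_6 = -1·-4 + 0·6 + -1·-2 = 6
  a_7 = -1·6 + 0·-4 + -1·6 = -12
  a_8 = -1·-12 + 0·6 + -1·-4 = 16
  a_9 = -1·16 + 0·-12 + -1·6 = -22
  a_10 = -1·-22 + 0·16 + -1·-12 = 34
  a_11 = -1·34 + 0·-22 + -1·16 = -50

-1,0,-1 ; -50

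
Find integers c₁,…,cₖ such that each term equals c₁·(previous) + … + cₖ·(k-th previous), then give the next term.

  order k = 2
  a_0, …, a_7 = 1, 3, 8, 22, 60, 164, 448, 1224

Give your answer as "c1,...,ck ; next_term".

2,2 ; 3344

  a_2 = 2·3 + 2·1 = 8
  a_3 = 2·8 + 2·3 = 22
  a_4 = 2·22 + 2·8 = 60
  a_5 = 2·60 + 2·22 = 164
  a_6 = 2·164 + 2·60 = 448
  a_7 = 2·448 + 2·164 = 1224
  a_8 = 2·1224 + 2·448 = 3344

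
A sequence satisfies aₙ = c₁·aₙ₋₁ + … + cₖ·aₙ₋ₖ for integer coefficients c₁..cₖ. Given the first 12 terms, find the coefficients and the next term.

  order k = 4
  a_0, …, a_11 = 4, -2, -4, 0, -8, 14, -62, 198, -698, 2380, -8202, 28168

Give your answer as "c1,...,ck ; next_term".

-3,2,2,1 ; -96846

  a_4 = -3·0 + 2·-4 + 2·-2 + 1·4 = -8
  a_5 = -3·-8 + 2·0 + 2·-4 + 1·-2 = 14
  a_6 = -3·14 + 2·-8 + 2·0 + 1·-4 = -62
  a_7 = -3·-62 + 2·14 + 2·-8 + 1·0 = 198
  a_8 = -3·198 + 2·-62 + 2·14 + 1·-8 = -698
  a_9 = -3·-698 + 2·198 + 2·-62 + 1·14 = 2380
  a_10 = -3·2380 + 2·-698 + 2·198 + 1·-62 = -8202
  a_11 = -3·-8202 + 2·2380 + 2·-698 + 1·198 = 28168
  a_12 = -3·28168 + 2·-8202 + 2·2380 + 1·-698 = -96846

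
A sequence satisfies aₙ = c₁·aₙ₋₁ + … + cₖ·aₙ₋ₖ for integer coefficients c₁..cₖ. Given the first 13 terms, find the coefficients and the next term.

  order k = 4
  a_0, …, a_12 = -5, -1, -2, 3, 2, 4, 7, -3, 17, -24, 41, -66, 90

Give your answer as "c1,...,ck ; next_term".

-1,2,1,-2 ; -133

  a_4 = -1·3 + 2·-2 + 1·-1 + -2·-5 = 2
  a_5 = -1·2 + 2·3 + 1·-2 + -2·-1 = 4
  a_6 = -1·4 + 2·2 + 1·3 + -2·-2 = 7
  a_7 = -1·7 + 2·4 + 1·2 + -2·3 = -3
  a_8 = -1·-3 + 2·7 + 1·4 + -2·2 = 17
  a_9 = -1·17 + 2·-3 + 1·7 + -2·4 = -24
  a_10 = -1·-24 + 2·17 + 1·-3 + -2·7 = 41
  a_11 = -1·41 + 2·-24 + 1·17 + -2·-3 = -66
  a_12 = -1·-66 + 2·41 + 1·-24 + -2·17 = 90
  a_13 = -1·90 + 2·-66 + 1·41 + -2·-24 = -133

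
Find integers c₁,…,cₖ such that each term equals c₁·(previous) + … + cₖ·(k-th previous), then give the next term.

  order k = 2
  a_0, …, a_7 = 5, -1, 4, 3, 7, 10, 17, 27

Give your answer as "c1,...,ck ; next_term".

1,1 ; 44

  a_2 = 1·-1 + 1·5 = 4
  a_3 = 1·4 + 1·-1 = 3
  a_4 = 1·3 + 1·4 = 7
  a_5 = 1·7 + 1·3 = 10
  a_6 = 1·10 + 1·7 = 17
  a_7 = 1·17 + 1·10 = 27
  a_8 = 1·27 + 1·17 = 44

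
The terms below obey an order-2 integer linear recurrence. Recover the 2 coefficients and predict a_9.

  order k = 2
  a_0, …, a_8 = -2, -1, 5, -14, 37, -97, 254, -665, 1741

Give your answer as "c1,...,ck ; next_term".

-3,-1 ; -4558

  a_2 = -3·-1 + -1·-2 = 5
  a_3 = -3·5 + -1·-1 = -14
  a_4 = -3·-14 + -1·5 = 37
  a_5 = -3·37 + -1·-14 = -97
  a_6 = -3·-97 + -1·37 = 254
  a_7 = -3·254 + -1·-97 = -665
  a_8 = -3·-665 + -1·254 = 1741
  a_9 = -3·1741 + -1·-665 = -4558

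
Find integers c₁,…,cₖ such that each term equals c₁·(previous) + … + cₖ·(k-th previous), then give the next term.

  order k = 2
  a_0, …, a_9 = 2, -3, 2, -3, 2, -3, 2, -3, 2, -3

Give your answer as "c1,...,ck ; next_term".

0,1 ; 2

  a_2 = 0·-3 + 1·2 = 2
  a_3 = 0·2 + 1·-3 = -3
  a_4 = 0·-3 + 1·2 = 2
  a_5 = 0·2 + 1·-3 = -3
  a_6 = 0·-3 + 1·2 = 2
  a_7 = 0·2 + 1·-3 = -3
  a_8 = 0·-3 + 1·2 = 2
  a_9 = 0·2 + 1·-3 = -3
  a_10 = 0·-3 + 1·2 = 2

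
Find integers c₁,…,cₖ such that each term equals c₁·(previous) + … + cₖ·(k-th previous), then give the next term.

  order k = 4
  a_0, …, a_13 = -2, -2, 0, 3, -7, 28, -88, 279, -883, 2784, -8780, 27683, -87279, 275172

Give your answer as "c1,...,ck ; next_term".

  a_4 = -3·3 + 1·0 + 1·-2 + -2·-2 = -7
  a_5 = -3·-7 + 1·3 + 1·0 + -2·-2 = 28
  a_6 = -3·28 + 1·-7 + 1·3 + -2·0 = -88
  a_7 = -3·-88 + 1·28 + 1·-7 + -2·3 = 279
  a_8 = -3·279 + 1·-88 + 1·28 + -2·-7 = -883
  a_9 = -3·-883 + 1·279 + 1·-88 + -2·28 = 2784
  a_10 = -3·2784 + 1·-883 + 1·279 + -2·-88 = -8780
  a_11 = -3·-8780 + 1·2784 + 1·-883 + -2·279 = 27683
  a_12 = -3·27683 + 1·-8780 + 1·2784 + -2·-883 = -87279
  a_13 = -3·-87279 + 1·27683 + 1·-8780 + -2·2784 = 275172
  a_14 = -3·275172 + 1·-87279 + 1·27683 + -2·-8780 = -867552

-3,1,1,-2 ; -867552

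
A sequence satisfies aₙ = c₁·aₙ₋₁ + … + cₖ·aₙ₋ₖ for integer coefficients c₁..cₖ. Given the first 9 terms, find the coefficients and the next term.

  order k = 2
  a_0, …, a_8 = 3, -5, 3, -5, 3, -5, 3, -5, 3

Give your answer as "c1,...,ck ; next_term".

  a_2 = 0·-5 + 1·3 = 3
  a_3 = 0·3 + 1·-5 = -5
  a_4 = 0·-5 + 1·3 = 3
  a_5 = 0·3 + 1·-5 = -5
  a_6 = 0·-5 + 1·3 = 3
  a_7 = 0·3 + 1·-5 = -5
  a_8 = 0·-5 + 1·3 = 3
  a_9 = 0·3 + 1·-5 = -5

0,1 ; -5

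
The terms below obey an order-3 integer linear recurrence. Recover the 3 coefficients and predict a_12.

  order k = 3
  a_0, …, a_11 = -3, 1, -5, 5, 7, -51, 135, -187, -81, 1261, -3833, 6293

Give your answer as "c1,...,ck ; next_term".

  a_3 = -3·-5 + -4·1 + 2·-3 = 5
  a_4 = -3·5 + -4·-5 + 2·1 = 7
  a_5 = -3·7 + -4·5 + 2·-5 = -51
  a_6 = -3·-51 + -4·7 + 2·5 = 135
  a_7 = -3·135 + -4·-51 + 2·7 = -187
  a_8 = -3·-187 + -4·135 + 2·-51 = -81
  a_9 = -3·-81 + -4·-187 + 2·135 = 1261
  a_10 = -3·1261 + -4·-81 + 2·-187 = -3833
  a_11 = -3·-3833 + -4·1261 + 2·-81 = 6293
  a_12 = -3·6293 + -4·-3833 + 2·1261 = -1025

-3,-4,2 ; -1025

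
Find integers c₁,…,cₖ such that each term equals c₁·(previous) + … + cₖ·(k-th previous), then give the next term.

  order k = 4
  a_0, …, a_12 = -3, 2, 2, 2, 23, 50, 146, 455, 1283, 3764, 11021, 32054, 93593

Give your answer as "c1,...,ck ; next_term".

2,2,3,-3 ; 273065

  a_4 = 2·2 + 2·2 + 3·2 + -3·-3 = 23
  a_5 = 2·23 + 2·2 + 3·2 + -3·2 = 50
  a_6 = 2·50 + 2·23 + 3·2 + -3·2 = 146
  a_7 = 2·146 + 2·50 + 3·23 + -3·2 = 455
  a_8 = 2·455 + 2·146 + 3·50 + -3·23 = 1283
  a_9 = 2·1283 + 2·455 + 3·146 + -3·50 = 3764
  a_10 = 2·3764 + 2·1283 + 3·455 + -3·146 = 11021
  a_11 = 2·11021 + 2·3764 + 3·1283 + -3·455 = 32054
  a_12 = 2·32054 + 2·11021 + 3·3764 + -3·1283 = 93593
  a_13 = 2·93593 + 2·32054 + 3·11021 + -3·3764 = 273065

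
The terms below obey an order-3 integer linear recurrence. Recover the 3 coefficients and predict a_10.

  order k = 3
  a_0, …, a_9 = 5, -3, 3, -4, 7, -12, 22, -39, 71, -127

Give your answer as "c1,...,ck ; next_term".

  a_3 = -1·3 + 2·-3 + 1·5 = -4
  a_4 = -1·-4 + 2·3 + 1·-3 = 7
  a_5 = -1·7 + 2·-4 + 1·3 = -12
  a_6 = -1·-12 + 2·7 + 1·-4 = 22
  a_7 = -1·22 + 2·-12 + 1·7 = -39
  a_8 = -1·-39 + 2·22 + 1·-12 = 71
  a_9 = -1·71 + 2·-39 + 1·22 = -127
  a_10 = -1·-127 + 2·71 + 1·-39 = 230

-1,2,1 ; 230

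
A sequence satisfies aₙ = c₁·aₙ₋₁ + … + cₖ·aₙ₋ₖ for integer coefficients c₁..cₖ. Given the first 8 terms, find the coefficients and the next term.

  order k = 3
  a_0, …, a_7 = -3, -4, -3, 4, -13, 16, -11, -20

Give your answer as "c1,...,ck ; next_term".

  a_3 = -2·-3 + -1·-4 + 2·-3 = 4
  a_4 = -2·4 + -1·-3 + 2·-4 = -13
  a_5 = -2·-13 + -1·4 + 2·-3 = 16
  a_6 = -2·16 + -1·-13 + 2·4 = -11
  a_7 = -2·-11 + -1·16 + 2·-13 = -20
  a_8 = -2·-20 + -1·-11 + 2·16 = 83

-2,-1,2 ; 83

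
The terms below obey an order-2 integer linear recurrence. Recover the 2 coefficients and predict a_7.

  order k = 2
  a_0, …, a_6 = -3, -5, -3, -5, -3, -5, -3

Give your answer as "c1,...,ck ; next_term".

  a_2 = 0·-5 + 1·-3 = -3
  a_3 = 0·-3 + 1·-5 = -5
  a_4 = 0·-5 + 1·-3 = -3
  a_5 = 0·-3 + 1·-5 = -5
  a_6 = 0·-5 + 1·-3 = -3
  a_7 = 0·-3 + 1·-5 = -5

0,1 ; -5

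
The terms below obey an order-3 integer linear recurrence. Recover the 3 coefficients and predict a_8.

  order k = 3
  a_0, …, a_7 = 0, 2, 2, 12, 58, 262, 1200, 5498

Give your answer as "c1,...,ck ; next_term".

  a_3 = 4·2 + 2·2 + 3·0 = 12
  a_4 = 4·12 + 2·2 + 3·2 = 58
  a_5 = 4·58 + 2·12 + 3·2 = 262
  a_6 = 4·262 + 2·58 + 3·12 = 1200
  a_7 = 4·1200 + 2·262 + 3·58 = 5498
  a_8 = 4·5498 + 2·1200 + 3·262 = 25178

4,2,3 ; 25178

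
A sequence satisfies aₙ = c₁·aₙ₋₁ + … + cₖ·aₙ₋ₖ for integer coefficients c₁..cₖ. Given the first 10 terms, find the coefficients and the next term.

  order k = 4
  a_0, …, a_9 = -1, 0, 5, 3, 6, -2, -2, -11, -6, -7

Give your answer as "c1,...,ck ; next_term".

0,1,-1,-1 ; 7

  a_4 = 0·3 + 1·5 + -1·0 + -1·-1 = 6
  a_5 = 0·6 + 1·3 + -1·5 + -1·0 = -2
  a_6 = 0·-2 + 1·6 + -1·3 + -1·5 = -2
  a_7 = 0·-2 + 1·-2 + -1·6 + -1·3 = -11
  a_8 = 0·-11 + 1·-2 + -1·-2 + -1·6 = -6
  a_9 = 0·-6 + 1·-11 + -1·-2 + -1·-2 = -7
  a_10 = 0·-7 + 1·-6 + -1·-11 + -1·-2 = 7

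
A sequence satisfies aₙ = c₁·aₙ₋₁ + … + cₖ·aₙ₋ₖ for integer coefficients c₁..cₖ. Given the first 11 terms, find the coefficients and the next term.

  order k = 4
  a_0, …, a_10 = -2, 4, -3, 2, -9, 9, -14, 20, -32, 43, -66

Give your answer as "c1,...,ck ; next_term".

  a_4 = 0·2 + 1·-3 + -1·4 + 1·-2 = -9
  a_5 = 0·-9 + 1·2 + -1·-3 + 1·4 = 9
  a_6 = 0·9 + 1·-9 + -1·2 + 1·-3 = -14
  a_7 = 0·-14 + 1·9 + -1·-9 + 1·2 = 20
  a_8 = 0·20 + 1·-14 + -1·9 + 1·-9 = -32
  a_9 = 0·-32 + 1·20 + -1·-14 + 1·9 = 43
  a_10 = 0·43 + 1·-32 + -1·20 + 1·-14 = -66
  a_11 = 0·-66 + 1·43 + -1·-32 + 1·20 = 95

0,1,-1,1 ; 95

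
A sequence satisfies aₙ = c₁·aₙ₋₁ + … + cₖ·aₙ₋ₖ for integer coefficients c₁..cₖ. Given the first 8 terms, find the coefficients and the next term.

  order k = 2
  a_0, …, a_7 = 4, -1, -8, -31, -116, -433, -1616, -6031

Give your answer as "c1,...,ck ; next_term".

  a_2 = 4·-1 + -1·4 = -8
  a_3 = 4·-8 + -1·-1 = -31
  a_4 = 4·-31 + -1·-8 = -116
  a_5 = 4·-116 + -1·-31 = -433
  a_6 = 4·-433 + -1·-116 = -1616
  a_7 = 4·-1616 + -1·-433 = -6031
  a_8 = 4·-6031 + -1·-1616 = -22508

4,-1 ; -22508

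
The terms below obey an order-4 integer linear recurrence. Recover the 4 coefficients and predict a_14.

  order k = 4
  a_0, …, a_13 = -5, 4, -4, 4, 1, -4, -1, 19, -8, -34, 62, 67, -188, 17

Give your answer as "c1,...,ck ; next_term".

0,-1,3,3 ; 575

  a_4 = 0·4 + -1·-4 + 3·4 + 3·-5 = 1
  a_5 = 0·1 + -1·4 + 3·-4 + 3·4 = -4
  a_6 = 0·-4 + -1·1 + 3·4 + 3·-4 = -1
  a_7 = 0·-1 + -1·-4 + 3·1 + 3·4 = 19
  a_8 = 0·19 + -1·-1 + 3·-4 + 3·1 = -8
  a_9 = 0·-8 + -1·19 + 3·-1 + 3·-4 = -34
  a_10 = 0·-34 + -1·-8 + 3·19 + 3·-1 = 62
  a_11 = 0·62 + -1·-34 + 3·-8 + 3·19 = 67
  a_12 = 0·67 + -1·62 + 3·-34 + 3·-8 = -188
  a_13 = 0·-188 + -1·67 + 3·62 + 3·-34 = 17
  a_14 = 0·17 + -1·-188 + 3·67 + 3·62 = 575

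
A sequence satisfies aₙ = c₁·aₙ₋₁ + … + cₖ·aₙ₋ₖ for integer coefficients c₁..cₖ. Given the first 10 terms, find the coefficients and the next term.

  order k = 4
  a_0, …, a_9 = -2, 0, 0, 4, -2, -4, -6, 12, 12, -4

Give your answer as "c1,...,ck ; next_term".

  a_4 = 0·4 + -1·0 + -2·0 + 1·-2 = -2
  a_5 = 0·-2 + -1·4 + -2·0 + 1·0 = -4
  a_6 = 0·-4 + -1·-2 + -2·4 + 1·0 = -6
  a_7 = 0·-6 + -1·-4 + -2·-2 + 1·4 = 12
  a_8 = 0·12 + -1·-6 + -2·-4 + 1·-2 = 12
  a_9 = 0·12 + -1·12 + -2·-6 + 1·-4 = -4
  a_10 = 0·-4 + -1·12 + -2·12 + 1·-6 = -42

0,-1,-2,1 ; -42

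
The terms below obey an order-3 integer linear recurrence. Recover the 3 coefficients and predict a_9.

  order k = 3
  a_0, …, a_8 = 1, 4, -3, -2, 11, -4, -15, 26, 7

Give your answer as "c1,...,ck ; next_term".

0,-1,2 ; -56

  a_3 = 0·-3 + -1·4 + 2·1 = -2
  a_4 = 0·-2 + -1·-3 + 2·4 = 11
  a_5 = 0·11 + -1·-2 + 2·-3 = -4
  a_6 = 0·-4 + -1·11 + 2·-2 = -15
  a_7 = 0·-15 + -1·-4 + 2·11 = 26
  a_8 = 0·26 + -1·-15 + 2·-4 = 7
  a_9 = 0·7 + -1·26 + 2·-15 = -56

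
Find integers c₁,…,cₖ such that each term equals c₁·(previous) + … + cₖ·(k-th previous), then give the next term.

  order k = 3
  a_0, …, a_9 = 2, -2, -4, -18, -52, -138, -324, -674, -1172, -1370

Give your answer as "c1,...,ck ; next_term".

  a_3 = 4·-4 + -3·-2 + -4·2 = -18
  a_4 = 4·-18 + -3·-4 + -4·-2 = -52
  a_5 = 4·-52 + -3·-18 + -4·-4 = -138
  a_6 = 4·-138 + -3·-52 + -4·-18 = -324
  a_7 = 4·-324 + -3·-138 + -4·-52 = -674
  a_8 = 4·-674 + -3·-324 + -4·-138 = -1172
  a_9 = 4·-1172 + -3·-674 + -4·-324 = -1370
  a_10 = 4·-1370 + -3·-1172 + -4·-674 = 732

4,-3,-4 ; 732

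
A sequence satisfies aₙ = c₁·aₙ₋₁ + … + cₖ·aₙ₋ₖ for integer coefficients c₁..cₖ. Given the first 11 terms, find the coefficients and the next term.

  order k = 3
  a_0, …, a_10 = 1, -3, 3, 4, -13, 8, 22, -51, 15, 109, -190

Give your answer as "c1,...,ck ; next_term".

  a_3 = -1·3 + -2·-3 + 1·1 = 4
  a_4 = -1·4 + -2·3 + 1·-3 = -13
  a_5 = -1·-13 + -2·4 + 1·3 = 8
  a_6 = -1·8 + -2·-13 + 1·4 = 22
  a_7 = -1·22 + -2·8 + 1·-13 = -51
  a_8 = -1·-51 + -2·22 + 1·8 = 15
  a_9 = -1·15 + -2·-51 + 1·22 = 109
  a_10 = -1·109 + -2·15 + 1·-51 = -190
  a_11 = -1·-190 + -2·109 + 1·15 = -13

-1,-2,1 ; -13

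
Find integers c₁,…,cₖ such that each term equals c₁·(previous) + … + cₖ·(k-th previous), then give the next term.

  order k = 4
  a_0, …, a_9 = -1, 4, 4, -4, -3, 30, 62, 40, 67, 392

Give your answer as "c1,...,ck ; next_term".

2,-2,4,3 ; 996

  a_4 = 2·-4 + -2·4 + 4·4 + 3·-1 = -3
  a_5 = 2·-3 + -2·-4 + 4·4 + 3·4 = 30
  a_6 = 2·30 + -2·-3 + 4·-4 + 3·4 = 62
  a_7 = 2·62 + -2·30 + 4·-3 + 3·-4 = 40
  a_8 = 2·40 + -2·62 + 4·30 + 3·-3 = 67
  a_9 = 2·67 + -2·40 + 4·62 + 3·30 = 392
  a_10 = 2·392 + -2·67 + 4·40 + 3·62 = 996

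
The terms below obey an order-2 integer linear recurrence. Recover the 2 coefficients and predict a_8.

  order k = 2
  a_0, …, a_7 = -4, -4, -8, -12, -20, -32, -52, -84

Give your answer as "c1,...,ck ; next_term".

  a_2 = 1·-4 + 1·-4 = -8
  a_3 = 1·-8 + 1·-4 = -12
  a_4 = 1·-12 + 1·-8 = -20
  a_5 = 1·-20 + 1·-12 = -32
  a_6 = 1·-32 + 1·-20 = -52
  a_7 = 1·-52 + 1·-32 = -84
  a_8 = 1·-84 + 1·-52 = -136

1,1 ; -136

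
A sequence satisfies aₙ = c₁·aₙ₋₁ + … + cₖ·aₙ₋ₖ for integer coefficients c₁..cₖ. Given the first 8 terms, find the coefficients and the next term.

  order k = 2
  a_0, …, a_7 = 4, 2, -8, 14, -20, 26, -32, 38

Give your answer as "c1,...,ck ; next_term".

  a_2 = -2·2 + -1·4 = -8
  a_3 = -2·-8 + -1·2 = 14
  a_4 = -2·14 + -1·-8 = -20
  a_5 = -2·-20 + -1·14 = 26
  a_6 = -2·26 + -1·-20 = -32
  a_7 = -2·-32 + -1·26 = 38
  a_8 = -2·38 + -1·-32 = -44

-2,-1 ; -44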